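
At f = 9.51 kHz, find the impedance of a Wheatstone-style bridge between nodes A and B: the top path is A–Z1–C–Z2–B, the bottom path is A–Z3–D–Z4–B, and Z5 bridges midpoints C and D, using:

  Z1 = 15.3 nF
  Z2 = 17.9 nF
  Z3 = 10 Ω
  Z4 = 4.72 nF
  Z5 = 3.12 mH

Step 1 — Angular frequency: ω = 2π·f = 2π·9510 = 5.975e+04 rad/s.
Step 2 — Component impedances:
  Z1: Z = 1/(jωC) = -j/(ω·C) = 0 - j1094 Ω
  Z2: Z = 1/(jωC) = -j/(ω·C) = 0 - j934.9 Ω
  Z3: Z = R = 10 Ω
  Z4: Z = 1/(jωC) = -j/(ω·C) = 0 - j3546 Ω
  Z5: Z = jωL = j·5.975e+04·0.00312 = 0 + j186.4 Ω
Step 3 — Bridge requires nodal analysis (the Z5 bridge couples midpoints C and D, so the two paths cannot be reduced to a simple series/parallel combination). Setting node B to ground and injecting 1 A at node A, the 3-node admittance system at A, C, D solves to V_A = Z_AB = 13.71 - j591.8 Ω = 592∠-88.7° Ω.

Z = 13.71 - j591.8 Ω = 592∠-88.7° Ω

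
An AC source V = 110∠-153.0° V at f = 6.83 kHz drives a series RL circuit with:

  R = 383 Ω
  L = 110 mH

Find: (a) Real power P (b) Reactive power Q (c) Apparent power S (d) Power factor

Step 1 — Angular frequency: ω = 2π·f = 2π·6830 = 4.291e+04 rad/s.
Step 2 — Component impedances:
  R: Z = R = 383 Ω
  L: Z = jωL = j·4.291e+04·0.11 = 0 + j4721 Ω
Step 3 — Series combination: Z_total = R + L = 383 + j4721 Ω = 4736∠85.4° Ω.
Step 4 — Source phasor: V = 110∠-153.0° V = -98.01 - j49.94 V.
Step 5 — Current: I = V / Z = -0.01218 + j0.01977 A = 0.02323∠121.6° A.
Step 6 — Complex power: S = V·I* = 0.2066 + j2.546 VA.
Step 7 — Real power: P = Re(S) = 0.2066 W.
Step 8 — Reactive power: Q = Im(S) = 2.546 VAR.
Step 9 — Apparent power: |S| = 2.555 VA.
Step 10 — Power factor: PF = P/|S| = 0.08087 (lagging).

(a) P = 0.2066 W  (b) Q = 2.546 VAR  (c) S = 2.555 VA  (d) PF = 0.08087 (lagging)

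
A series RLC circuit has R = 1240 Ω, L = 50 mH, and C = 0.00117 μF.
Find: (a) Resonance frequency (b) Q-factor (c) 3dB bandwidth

Step 1 — Resonance: ω₀ = 1/√(LC) = 1/√(0.05·1.17e-09) = 1.307e+05 rad/s.
Step 2 — f₀ = ω₀/(2π) = 2.081e+04 Hz.
Step 3 — Series Q: Q = ω₀L/R = 1.307e+05·0.05/1240 = 5.272.
Step 4 — Bandwidth: Δω = ω₀/Q = 2.48e+04 rad/s; BW = Δω/(2π) = 3947 Hz.

(a) f₀ = 2.081e+04 Hz  (b) Q = 5.272  (c) BW = 3947 Hz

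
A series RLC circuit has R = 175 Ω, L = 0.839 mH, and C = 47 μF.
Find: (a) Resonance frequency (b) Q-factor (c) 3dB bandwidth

Step 1 — Resonance: ω₀ = 1/√(LC) = 1/√(0.000839·4.7e-05) = 5036 rad/s.
Step 2 — f₀ = ω₀/(2π) = 801.5 Hz.
Step 3 — Series Q: Q = ω₀L/R = 5036·0.000839/175 = 0.02414.
Step 4 — Bandwidth: Δω = ω₀/Q = 2.086e+05 rad/s; BW = Δω/(2π) = 3.32e+04 Hz.

(a) f₀ = 801.5 Hz  (b) Q = 0.02414  (c) BW = 3.32e+04 Hz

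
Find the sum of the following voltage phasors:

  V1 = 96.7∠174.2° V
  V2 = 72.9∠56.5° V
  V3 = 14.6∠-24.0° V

Step 1 — Convert each phasor to rectangular form:
  V1 = 96.7·(cos(174.2°) + j·sin(174.2°)) = -96.2 + j9.772 V
  V2 = 72.9·(cos(56.5°) + j·sin(56.5°)) = 40.24 + j60.79 V
  V3 = 14.6·(cos(-24.0°) + j·sin(-24.0°)) = 13.34 - j5.938 V
Step 2 — Sum components: V_total = -42.63 + j64.62 V.
Step 3 — Convert to polar: |V_total| = 77.42 V, ∠V_total = 123.4°.

V_total = 77.42∠123.4° V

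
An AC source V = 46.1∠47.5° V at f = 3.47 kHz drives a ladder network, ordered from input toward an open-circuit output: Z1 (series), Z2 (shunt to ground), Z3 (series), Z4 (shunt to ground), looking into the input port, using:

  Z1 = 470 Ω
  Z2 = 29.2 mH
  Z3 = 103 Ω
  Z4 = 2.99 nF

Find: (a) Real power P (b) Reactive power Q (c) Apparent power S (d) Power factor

Step 1 — Angular frequency: ω = 2π·f = 2π·3470 = 2.18e+04 rad/s.
Step 2 — Component impedances:
  Z1: Z = R = 470 Ω
  Z2: Z = jωL = j·2.18e+04·0.0292 = 0 + j636.6 Ω
  Z3: Z = R = 103 Ω
  Z4: Z = 1/(jωC) = -j/(ω·C) = 0 - j1.534e+04 Ω
Step 3 — Ladder network (open output): work backward from the far end, alternating series and parallel combinations. Z_in = 470.2 + j664.2 Ω = 813.8∠54.7° Ω.
Step 4 — Source phasor: V = 46.1∠47.5° V = 31.14 + j33.99 V.
Step 5 — Current: I = V / Z = 0.0562 - j0.007105 A = 0.05665∠-7.2° A.
Step 6 — Complex power: S = V·I* = 1.509 + j2.131 VA.
Step 7 — Real power: P = Re(S) = 1.509 W.
Step 8 — Reactive power: Q = Im(S) = 2.131 VAR.
Step 9 — Apparent power: |S| = 2.612 VA.
Step 10 — Power factor: PF = P/|S| = 0.5778 (lagging).

(a) P = 1.509 W  (b) Q = 2.131 VAR  (c) S = 2.612 VA  (d) PF = 0.5778 (lagging)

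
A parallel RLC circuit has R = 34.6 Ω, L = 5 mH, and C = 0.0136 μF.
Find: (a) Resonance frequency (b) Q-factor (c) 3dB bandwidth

Step 1 — Resonance: ω₀ = 1/√(LC) = 1/√(0.005·1.36e-08) = 1.213e+05 rad/s.
Step 2 — f₀ = ω₀/(2π) = 1.93e+04 Hz.
Step 3 — Parallel Q: Q = R/(ω₀L) = 34.6/(1.213e+05·0.005) = 0.05706.
Step 4 — Bandwidth: Δω = ω₀/Q = 2.125e+06 rad/s; BW = Δω/(2π) = 3.382e+05 Hz.

(a) f₀ = 1.93e+04 Hz  (b) Q = 0.05706  (c) BW = 3.382e+05 Hz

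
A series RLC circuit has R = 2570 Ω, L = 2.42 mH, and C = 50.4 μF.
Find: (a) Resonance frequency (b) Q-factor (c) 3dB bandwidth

Step 1 — Resonance condition Im(Z)=0 gives ω₀ = 1/√(LC).
Step 2 — ω₀ = 1/√(0.00242·5.04e-05) = 2863 rad/s.
Step 3 — f₀ = ω₀/(2π) = 455.7 Hz.
Step 4 — Series Q: Q = ω₀L/R = 2863·0.00242/2570 = 0.002696.
Step 5 — 3dB bandwidth: Δω = ω₀/Q = 1.062e+06 rad/s; BW = Δω/(2π) = 1.69e+05 Hz.

(a) f₀ = 455.7 Hz  (b) Q = 0.002696  (c) BW = 1.69e+05 Hz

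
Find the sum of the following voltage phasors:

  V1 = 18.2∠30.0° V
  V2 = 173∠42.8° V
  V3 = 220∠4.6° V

Step 1 — Convert each phasor to rectangular form:
  V1 = 18.2·(cos(30.0°) + j·sin(30.0°)) = 15.76 + j9.1 V
  V2 = 173·(cos(42.8°) + j·sin(42.8°)) = 126.9 + j117.5 V
  V3 = 220·(cos(4.6°) + j·sin(4.6°)) = 219.3 + j17.64 V
Step 2 — Sum components: V_total = 362 + j144.3 V.
Step 3 — Convert to polar: |V_total| = 389.7 V, ∠V_total = 21.7°.

V_total = 389.7∠21.7° V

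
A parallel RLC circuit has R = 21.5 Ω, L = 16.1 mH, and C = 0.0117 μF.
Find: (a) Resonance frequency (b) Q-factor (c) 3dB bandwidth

Step 1 — Resonance: ω₀ = 1/√(LC) = 1/√(0.0161·1.17e-08) = 7.286e+04 rad/s.
Step 2 — f₀ = ω₀/(2π) = 1.16e+04 Hz.
Step 3 — Parallel Q: Q = R/(ω₀L) = 21.5/(7.286e+04·0.0161) = 0.01833.
Step 4 — Bandwidth: Δω = ω₀/Q = 3.975e+06 rad/s; BW = Δω/(2π) = 6.327e+05 Hz.

(a) f₀ = 1.16e+04 Hz  (b) Q = 0.01833  (c) BW = 6.327e+05 Hz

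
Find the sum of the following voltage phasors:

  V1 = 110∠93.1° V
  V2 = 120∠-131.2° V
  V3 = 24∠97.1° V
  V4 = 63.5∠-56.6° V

Step 1 — Convert each phasor to rectangular form:
  V1 = 110·(cos(93.1°) + j·sin(93.1°)) = -5.949 + j109.8 V
  V2 = 120·(cos(-131.2°) + j·sin(-131.2°)) = -79.04 - j90.29 V
  V3 = 24·(cos(97.1°) + j·sin(97.1°)) = -2.966 + j23.82 V
  V4 = 63.5·(cos(-56.6°) + j·sin(-56.6°)) = 34.96 - j53.01 V
Step 2 — Sum components: V_total = -53 - j9.648 V.
Step 3 — Convert to polar: |V_total| = 53.87 V, ∠V_total = -169.7°.

V_total = 53.87∠-169.7° V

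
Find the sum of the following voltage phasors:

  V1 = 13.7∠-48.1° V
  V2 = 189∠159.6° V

Step 1 — Convert each phasor to rectangular form:
  V1 = 13.7·(cos(-48.1°) + j·sin(-48.1°)) = 9.149 - j10.2 V
  V2 = 189·(cos(159.6°) + j·sin(159.6°)) = -177.1 + j65.88 V
Step 2 — Sum components: V_total = -168 + j55.68 V.
Step 3 — Convert to polar: |V_total| = 177 V, ∠V_total = 161.7°.

V_total = 177∠161.7° V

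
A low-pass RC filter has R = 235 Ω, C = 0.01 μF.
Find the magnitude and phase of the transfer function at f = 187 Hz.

Step 1 — Angular frequency: ω = 2π·187 = 1175 rad/s.
Step 2 — Transfer function: H(jω) = 1/(1 + jωRC).
Step 3 — Denominator: 1 + jωRC = 1 + j·1175·235·1e-08 = 1 + j0.002761.
Step 4 — H = 1 - j0.002761.
Step 5 — Magnitude: |H| = 1 (-0.0 dB); phase: φ = -0.2°.

|H| = 1 (-0.0 dB), φ = -0.2°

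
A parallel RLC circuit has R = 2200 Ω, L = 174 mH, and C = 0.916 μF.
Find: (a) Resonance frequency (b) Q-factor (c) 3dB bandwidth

Step 1 — Resonance: ω₀ = 1/√(LC) = 1/√(0.174·9.16e-07) = 2505 rad/s.
Step 2 — f₀ = ω₀/(2π) = 398.7 Hz.
Step 3 — Parallel Q: Q = R/(ω₀L) = 2200/(2505·0.174) = 5.048.
Step 4 — Bandwidth: Δω = ω₀/Q = 496.2 rad/s; BW = Δω/(2π) = 78.98 Hz.

(a) f₀ = 398.7 Hz  (b) Q = 5.048  (c) BW = 78.98 Hz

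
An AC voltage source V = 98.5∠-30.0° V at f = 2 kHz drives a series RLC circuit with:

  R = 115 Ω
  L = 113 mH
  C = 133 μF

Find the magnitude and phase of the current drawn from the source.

Step 1 — Angular frequency: ω = 2π·f = 2π·2000 = 1.257e+04 rad/s.
Step 2 — Component impedances:
  R: Z = R = 115 Ω
  L: Z = jωL = j·1.257e+04·0.113 = 0 + j1420 Ω
  C: Z = 1/(jωC) = -j/(ω·C) = 0 - j0.5983 Ω
Step 3 — Series combination: Z_total = R + L + C = 115 + j1419 Ω = 1424∠85.4° Ω.
Step 4 — Source phasor: V = 98.5∠-30.0° V = 85.3 - j49.25 V.
Step 5 — Ohm's law: I = V / Z_total = (85.3 - j49.25) / (115 + j1419) = -0.02963 - j0.0625 A.
Step 6 — Convert to polar: |I| = 0.06917 A, ∠I = -115.4°.

I = 0.06917∠-115.4° A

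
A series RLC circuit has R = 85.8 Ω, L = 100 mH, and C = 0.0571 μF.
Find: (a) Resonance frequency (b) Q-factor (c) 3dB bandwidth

Step 1 — Resonance condition Im(Z)=0 gives ω₀ = 1/√(LC).
Step 2 — ω₀ = 1/√(0.1·5.71e-08) = 1.323e+04 rad/s.
Step 3 — f₀ = ω₀/(2π) = 2106 Hz.
Step 4 — Series Q: Q = ω₀L/R = 1.323e+04·0.1/85.8 = 15.42.
Step 5 — 3dB bandwidth: Δω = ω₀/Q = 858 rad/s; BW = Δω/(2π) = 136.6 Hz.

(a) f₀ = 2106 Hz  (b) Q = 15.42  (c) BW = 136.6 Hz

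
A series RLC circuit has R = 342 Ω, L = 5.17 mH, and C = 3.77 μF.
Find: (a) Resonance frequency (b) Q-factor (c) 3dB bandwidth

Step 1 — Resonance condition Im(Z)=0 gives ω₀ = 1/√(LC).
Step 2 — ω₀ = 1/√(0.00517·3.77e-06) = 7163 rad/s.
Step 3 — f₀ = ω₀/(2π) = 1140 Hz.
Step 4 — Series Q: Q = ω₀L/R = 7163·0.00517/342 = 0.1083.
Step 5 — 3dB bandwidth: Δω = ω₀/Q = 6.615e+04 rad/s; BW = Δω/(2π) = 1.053e+04 Hz.

(a) f₀ = 1140 Hz  (b) Q = 0.1083  (c) BW = 1.053e+04 Hz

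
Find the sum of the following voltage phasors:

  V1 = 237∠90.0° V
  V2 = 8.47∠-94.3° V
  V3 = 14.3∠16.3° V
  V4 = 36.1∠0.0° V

Step 1 — Convert each phasor to rectangular form:
  V1 = 237·(cos(90.0°) + j·sin(90.0°)) = 0 + j237 V
  V2 = 8.47·(cos(-94.3°) + j·sin(-94.3°)) = -0.6351 - j8.446 V
  V3 = 14.3·(cos(16.3°) + j·sin(16.3°)) = 13.73 + j4.014 V
  V4 = 36.1·(cos(0.0°) + j·sin(0.0°)) = 36.1 V
Step 2 — Sum components: V_total = 49.19 + j232.6 V.
Step 3 — Convert to polar: |V_total| = 237.7 V, ∠V_total = 78.1°.

V_total = 237.7∠78.1° V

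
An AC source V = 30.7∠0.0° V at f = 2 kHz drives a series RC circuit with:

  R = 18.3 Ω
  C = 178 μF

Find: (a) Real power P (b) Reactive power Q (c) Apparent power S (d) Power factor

Step 1 — Angular frequency: ω = 2π·f = 2π·2000 = 1.257e+04 rad/s.
Step 2 — Component impedances:
  R: Z = R = 18.3 Ω
  C: Z = 1/(jωC) = -j/(ω·C) = 0 - j0.4471 Ω
Step 3 — Series combination: Z_total = R + C = 18.3 - j0.4471 Ω = 18.31∠-1.4° Ω.
Step 4 — Source phasor: V = 30.7∠0.0° V = 30.7 V.
Step 5 — Current: I = V / Z = 1.677 + j0.04096 A = 1.677∠1.4° A.
Step 6 — Complex power: S = V·I* = 51.47 - j1.257 VA.
Step 7 — Real power: P = Re(S) = 51.47 W.
Step 8 — Reactive power: Q = Im(S) = -1.257 VAR.
Step 9 — Apparent power: |S| = 51.49 VA.
Step 10 — Power factor: PF = P/|S| = 0.9997 (leading).

(a) P = 51.47 W  (b) Q = -1.257 VAR  (c) S = 51.49 VA  (d) PF = 0.9997 (leading)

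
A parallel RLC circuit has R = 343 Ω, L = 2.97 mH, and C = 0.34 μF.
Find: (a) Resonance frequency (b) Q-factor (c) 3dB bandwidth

Step 1 — Resonance: ω₀ = 1/√(LC) = 1/√(0.00297·3.4e-07) = 3.147e+04 rad/s.
Step 2 — f₀ = ω₀/(2π) = 5008 Hz.
Step 3 — Parallel Q: Q = R/(ω₀L) = 343/(3.147e+04·0.00297) = 3.67.
Step 4 — Bandwidth: Δω = ω₀/Q = 8575 rad/s; BW = Δω/(2π) = 1365 Hz.

(a) f₀ = 5008 Hz  (b) Q = 3.67  (c) BW = 1365 Hz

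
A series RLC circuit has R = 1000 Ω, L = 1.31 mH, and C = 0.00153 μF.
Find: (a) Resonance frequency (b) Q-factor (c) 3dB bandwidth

Step 1 — Resonance condition Im(Z)=0 gives ω₀ = 1/√(LC).
Step 2 — ω₀ = 1/√(0.00131·1.53e-09) = 7.063e+05 rad/s.
Step 3 — f₀ = ω₀/(2π) = 1.124e+05 Hz.
Step 4 — Series Q: Q = ω₀L/R = 7.063e+05·0.00131/1000 = 0.9253.
Step 5 — 3dB bandwidth: Δω = ω₀/Q = 7.634e+05 rad/s; BW = Δω/(2π) = 1.215e+05 Hz.

(a) f₀ = 1.124e+05 Hz  (b) Q = 0.9253  (c) BW = 1.215e+05 Hz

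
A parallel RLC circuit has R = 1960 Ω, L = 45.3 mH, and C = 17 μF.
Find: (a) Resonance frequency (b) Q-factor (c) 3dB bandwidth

Step 1 — Resonance: ω₀ = 1/√(LC) = 1/√(0.0453·1.7e-05) = 1140 rad/s.
Step 2 — f₀ = ω₀/(2π) = 181.4 Hz.
Step 3 — Parallel Q: Q = R/(ω₀L) = 1960/(1140·0.0453) = 37.97.
Step 4 — Bandwidth: Δω = ω₀/Q = 30.01 rad/s; BW = Δω/(2π) = 4.777 Hz.

(a) f₀ = 181.4 Hz  (b) Q = 37.97  (c) BW = 4.777 Hz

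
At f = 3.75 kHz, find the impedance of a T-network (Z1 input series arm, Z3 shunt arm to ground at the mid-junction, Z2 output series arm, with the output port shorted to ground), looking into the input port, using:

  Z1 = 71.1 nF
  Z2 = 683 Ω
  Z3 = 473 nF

Step 1 — Angular frequency: ω = 2π·f = 2π·3750 = 2.356e+04 rad/s.
Step 2 — Component impedances:
  Z1: Z = 1/(jωC) = -j/(ω·C) = 0 - j596.9 Ω
  Z2: Z = R = 683 Ω
  Z3: Z = 1/(jωC) = -j/(ω·C) = 0 - j89.73 Ω
Step 3 — With the output port shorted to ground, the output series arm Z2 runs from the junction to ground; the shunt arm Z3 also runs from the junction to ground. They appear in parallel: Z3 || Z2 = 11.59 - j88.21 Ω.
Step 4 — Series with input arm Z1: Z_in = Z1 + (Z3 || Z2) = 11.59 - j685.1 Ω = 685.2∠-89.0° Ω.

Z = 11.59 - j685.1 Ω = 685.2∠-89.0° Ω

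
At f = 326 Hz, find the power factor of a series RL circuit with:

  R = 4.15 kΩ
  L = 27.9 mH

Step 1 — Angular frequency: ω = 2π·f = 2π·326 = 2048 rad/s.
Step 2 — Component impedances:
  R: Z = R = 4150 Ω
  L: Z = jωL = j·2048·0.0279 = 0 + j57.15 Ω
Step 3 — Series combination: Z_total = R + L = 4150 + j57.15 Ω = 4150∠0.8° Ω.
Step 4 — Power factor: PF = cos(φ) = Re(Z)/|Z| = 4150/4150.4 = 0.9999.
Step 5 — Type: Im(Z) = 57.15 ⇒ lagging (phase φ = 0.8°).

PF = 0.9999 (lagging, φ = 0.8°)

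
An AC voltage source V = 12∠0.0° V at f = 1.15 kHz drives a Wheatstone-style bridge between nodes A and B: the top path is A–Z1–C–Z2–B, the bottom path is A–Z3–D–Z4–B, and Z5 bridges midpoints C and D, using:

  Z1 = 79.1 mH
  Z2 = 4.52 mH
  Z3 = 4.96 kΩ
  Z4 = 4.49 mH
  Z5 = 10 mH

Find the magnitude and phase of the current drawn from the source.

Step 1 — Angular frequency: ω = 2π·f = 2π·1150 = 7226 rad/s.
Step 2 — Component impedances:
  Z1: Z = jωL = j·7226·0.0791 = 0 + j571.5 Ω
  Z2: Z = jωL = j·7226·0.00452 = 0 + j32.66 Ω
  Z3: Z = R = 4960 Ω
  Z4: Z = jωL = j·7226·0.00449 = 0 + j32.44 Ω
  Z5: Z = jωL = j·7226·0.01 = 0 + j72.26 Ω
Step 3 — Bridge requires nodal analysis (the Z5 bridge couples midpoints C and D, so the two paths cannot be reduced to a simple series/parallel combination). Setting node B to ground and injecting 1 A at node A, the 3-node admittance system at A, C, D solves to V_A = Z_AB = 68.85 + j588 Ω = 592.1∠83.3° Ω.
Step 4 — Source phasor: V = 12∠0.0° V = 12 V.
Step 5 — Ohm's law: I = V / Z_total = (12) / (68.85 + j588) = 0.002357 - j0.02013 A.
Step 6 — Convert to polar: |I| = 0.02027 A, ∠I = -83.3°.

I = 0.02027∠-83.3° A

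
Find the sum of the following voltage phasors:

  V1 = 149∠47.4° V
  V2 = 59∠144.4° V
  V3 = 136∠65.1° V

Step 1 — Convert each phasor to rectangular form:
  V1 = 149·(cos(47.4°) + j·sin(47.4°)) = 100.9 + j109.7 V
  V2 = 59·(cos(144.4°) + j·sin(144.4°)) = -47.97 + j34.35 V
  V3 = 136·(cos(65.1°) + j·sin(65.1°)) = 57.26 + j123.4 V
Step 2 — Sum components: V_total = 110.1 + j267.4 V.
Step 3 — Convert to polar: |V_total| = 289.2 V, ∠V_total = 67.6°.

V_total = 289.2∠67.6° V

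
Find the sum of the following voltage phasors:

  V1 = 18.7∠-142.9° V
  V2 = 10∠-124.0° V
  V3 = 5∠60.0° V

Step 1 — Convert each phasor to rectangular form:
  V1 = 18.7·(cos(-142.9°) + j·sin(-142.9°)) = -14.91 - j11.28 V
  V2 = 10·(cos(-124.0°) + j·sin(-124.0°)) = -5.592 - j8.29 V
  V3 = 5·(cos(60.0°) + j·sin(60.0°)) = 2.5 + j4.33 V
Step 2 — Sum components: V_total = -18.01 - j15.24 V.
Step 3 — Convert to polar: |V_total| = 23.59 V, ∠V_total = -139.8°.

V_total = 23.59∠-139.8° V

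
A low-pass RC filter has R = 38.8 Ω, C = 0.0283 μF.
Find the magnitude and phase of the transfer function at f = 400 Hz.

Step 1 — Angular frequency: ω = 2π·400 = 2513 rad/s.
Step 2 — Transfer function: H(jω) = 1/(1 + jωRC).
Step 3 — Denominator: 1 + jωRC = 1 + j·2513·38.8·2.83e-08 = 1 + j0.00276.
Step 4 — H = 1 - j0.00276.
Step 5 — Magnitude: |H| = 1 (-0.0 dB); phase: φ = -0.2°.

|H| = 1 (-0.0 dB), φ = -0.2°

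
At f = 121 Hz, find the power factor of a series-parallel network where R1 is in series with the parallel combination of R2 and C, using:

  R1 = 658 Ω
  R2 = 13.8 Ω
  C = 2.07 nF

Step 1 — Angular frequency: ω = 2π·f = 2π·121 = 760.3 rad/s.
Step 2 — Component impedances:
  R1: Z = R = 658 Ω
  R2: Z = R = 13.8 Ω
  C: Z = 1/(jωC) = -j/(ω·C) = 0 - j6.354e+05 Ω
Step 3 — Parallel branch: R2 || C = 1/(1/R2 + 1/C) = 13.8 - j0.0002997 Ω.
Step 4 — Series with R1: Z_total = R1 + (R2 || C) = 671.8 - j0.0002997 Ω = 671.8∠-0.0° Ω.
Step 5 — Power factor: PF = cos(φ) = Re(Z)/|Z| = 671.8/671.8 = 1.
Step 6 — Type: Im(Z) = -0.0002997 ⇒ leading (phase φ = -0.0°).

PF = 1 (leading, φ = -0.0°)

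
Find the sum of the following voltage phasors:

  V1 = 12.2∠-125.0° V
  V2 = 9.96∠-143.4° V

Step 1 — Convert each phasor to rectangular form:
  V1 = 12.2·(cos(-125.0°) + j·sin(-125.0°)) = -6.998 - j9.994 V
  V2 = 9.96·(cos(-143.4°) + j·sin(-143.4°)) = -7.996 - j5.938 V
Step 2 — Sum components: V_total = -14.99 - j15.93 V.
Step 3 — Convert to polar: |V_total| = 21.88 V, ∠V_total = -133.3°.

V_total = 21.88∠-133.3° V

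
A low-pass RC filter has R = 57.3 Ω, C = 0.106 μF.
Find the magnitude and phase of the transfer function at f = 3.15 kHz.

Step 1 — Angular frequency: ω = 2π·3150 = 1.979e+04 rad/s.
Step 2 — Transfer function: H(jω) = 1/(1 + jωRC).
Step 3 — Denominator: 1 + jωRC = 1 + j·1.979e+04·57.3·1.06e-07 = 1 + j0.1202.
Step 4 — H = 0.9858 - j0.1185.
Step 5 — Magnitude: |H| = 0.9929 (-0.1 dB); phase: φ = -6.9°.

|H| = 0.9929 (-0.1 dB), φ = -6.9°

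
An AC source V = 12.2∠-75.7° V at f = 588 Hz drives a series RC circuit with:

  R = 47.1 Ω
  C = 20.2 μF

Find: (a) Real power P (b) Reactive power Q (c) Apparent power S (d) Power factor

Step 1 — Angular frequency: ω = 2π·f = 2π·588 = 3695 rad/s.
Step 2 — Component impedances:
  R: Z = R = 47.1 Ω
  C: Z = 1/(jωC) = -j/(ω·C) = 0 - j13.4 Ω
Step 3 — Series combination: Z_total = R + C = 47.1 - j13.4 Ω = 48.97∠-15.9° Ω.
Step 4 — Source phasor: V = 12.2∠-75.7° V = 3.013 - j11.82 V.
Step 5 — Current: I = V / Z = 0.1252 - j0.2154 A = 0.2491∠-59.8° A.
Step 6 — Complex power: S = V·I* = 2.923 - j0.8317 VA.
Step 7 — Real power: P = Re(S) = 2.923 W.
Step 8 — Reactive power: Q = Im(S) = -0.8317 VAR.
Step 9 — Apparent power: |S| = 3.039 VA.
Step 10 — Power factor: PF = P/|S| = 0.9618 (leading).

(a) P = 2.923 W  (b) Q = -0.8317 VAR  (c) S = 3.039 VA  (d) PF = 0.9618 (leading)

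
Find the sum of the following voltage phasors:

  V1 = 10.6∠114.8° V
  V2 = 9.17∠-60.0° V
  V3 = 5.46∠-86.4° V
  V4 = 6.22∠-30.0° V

Step 1 — Convert each phasor to rectangular form:
  V1 = 10.6·(cos(114.8°) + j·sin(114.8°)) = -4.446 + j9.622 V
  V2 = 9.17·(cos(-60.0°) + j·sin(-60.0°)) = 4.585 - j7.941 V
  V3 = 5.46·(cos(-86.4°) + j·sin(-86.4°)) = 0.3428 - j5.449 V
  V4 = 6.22·(cos(-30.0°) + j·sin(-30.0°)) = 5.387 - j3.11 V
Step 2 — Sum components: V_total = 5.868 - j6.878 V.
Step 3 — Convert to polar: |V_total| = 9.041 V, ∠V_total = -49.5°.

V_total = 9.041∠-49.5° V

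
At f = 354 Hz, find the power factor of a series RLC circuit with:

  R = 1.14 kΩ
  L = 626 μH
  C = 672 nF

Step 1 — Angular frequency: ω = 2π·f = 2π·354 = 2224 rad/s.
Step 2 — Component impedances:
  R: Z = R = 1140 Ω
  L: Z = jωL = j·2224·0.000626 = 0 + j1.392 Ω
  C: Z = 1/(jωC) = -j/(ω·C) = 0 - j669 Ω
Step 3 — Series combination: Z_total = R + L + C = 1140 - j667.6 Ω = 1321∠-30.4° Ω.
Step 4 — Power factor: PF = cos(φ) = Re(Z)/|Z| = 1140/1321.1 = 0.8629.
Step 5 — Type: Im(Z) = -667.6 ⇒ leading (phase φ = -30.4°).

PF = 0.8629 (leading, φ = -30.4°)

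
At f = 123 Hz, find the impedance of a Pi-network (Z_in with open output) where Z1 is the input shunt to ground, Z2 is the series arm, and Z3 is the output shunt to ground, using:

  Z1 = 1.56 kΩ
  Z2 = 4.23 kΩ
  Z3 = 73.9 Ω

Step 1 — Angular frequency: ω = 2π·f = 2π·123 = 772.8 rad/s.
Step 2 — Component impedances:
  Z1: Z = R = 1560 Ω
  Z2: Z = R = 4230 Ω
  Z3: Z = R = 73.9 Ω
Step 3 — With open output, the series arm Z2 and the output shunt Z3 appear in series to ground: Z2 + Z3 = 4304 Ω.
Step 4 — Parallel with input shunt Z1: Z_in = Z1 || (Z2 + Z3) = 1145 Ω = 1145∠0.0° Ω.

Z = 1145 Ω = 1145∠0.0° Ω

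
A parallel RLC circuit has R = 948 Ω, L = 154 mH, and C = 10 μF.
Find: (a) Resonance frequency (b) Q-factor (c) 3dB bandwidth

Step 1 — Resonance: ω₀ = 1/√(LC) = 1/√(0.154·1e-05) = 805.8 rad/s.
Step 2 — f₀ = ω₀/(2π) = 128.3 Hz.
Step 3 — Parallel Q: Q = R/(ω₀L) = 948/(805.8·0.154) = 7.639.
Step 4 — Bandwidth: Δω = ω₀/Q = 105.5 rad/s; BW = Δω/(2π) = 16.79 Hz.

(a) f₀ = 128.3 Hz  (b) Q = 7.639  (c) BW = 16.79 Hz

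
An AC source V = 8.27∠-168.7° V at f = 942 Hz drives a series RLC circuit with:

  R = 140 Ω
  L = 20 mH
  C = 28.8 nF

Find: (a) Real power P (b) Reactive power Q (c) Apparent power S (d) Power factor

Step 1 — Angular frequency: ω = 2π·f = 2π·942 = 5919 rad/s.
Step 2 — Component impedances:
  R: Z = R = 140 Ω
  L: Z = jωL = j·5919·0.02 = 0 + j118.4 Ω
  C: Z = 1/(jωC) = -j/(ω·C) = 0 - j5866 Ω
Step 3 — Series combination: Z_total = R + L + C = 140 - j5748 Ω = 5750∠-88.6° Ω.
Step 4 — Source phasor: V = 8.27∠-168.7° V = -8.11 - j1.62 V.
Step 5 — Current: I = V / Z = 0.0002474 - j0.001417 A = 0.001438∠-80.1° A.
Step 6 — Complex power: S = V·I* = 0.0002896 - j0.01189 VA.
Step 7 — Real power: P = Re(S) = 0.0002896 W.
Step 8 — Reactive power: Q = Im(S) = -0.01189 VAR.
Step 9 — Apparent power: |S| = 0.01189 VA.
Step 10 — Power factor: PF = P/|S| = 0.02435 (leading).

(a) P = 0.0002896 W  (b) Q = -0.01189 VAR  (c) S = 0.01189 VA  (d) PF = 0.02435 (leading)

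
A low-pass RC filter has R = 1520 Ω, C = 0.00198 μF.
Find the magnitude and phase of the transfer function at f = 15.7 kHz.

Step 1 — Angular frequency: ω = 2π·1.57e+04 = 9.865e+04 rad/s.
Step 2 — Transfer function: H(jω) = 1/(1 + jωRC).
Step 3 — Denominator: 1 + jωRC = 1 + j·9.865e+04·1520·1.98e-09 = 1 + j0.2969.
Step 4 — H = 0.919 - j0.2728.
Step 5 — Magnitude: |H| = 0.9586 (-0.4 dB); phase: φ = -16.5°.

|H| = 0.9586 (-0.4 dB), φ = -16.5°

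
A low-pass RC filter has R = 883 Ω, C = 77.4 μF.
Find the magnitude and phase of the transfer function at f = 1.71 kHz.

Step 1 — Angular frequency: ω = 2π·1710 = 1.074e+04 rad/s.
Step 2 — Transfer function: H(jω) = 1/(1 + jωRC).
Step 3 — Denominator: 1 + jωRC = 1 + j·1.074e+04·883·7.74e-05 = 1 + j734.3.
Step 4 — H = 1.855e-06 - j0.001362.
Step 5 — Magnitude: |H| = 0.001362 (-57.3 dB); phase: φ = -89.9°.

|H| = 0.001362 (-57.3 dB), φ = -89.9°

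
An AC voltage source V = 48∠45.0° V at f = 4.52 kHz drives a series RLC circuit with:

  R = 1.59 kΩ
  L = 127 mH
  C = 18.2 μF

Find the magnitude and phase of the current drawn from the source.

Step 1 — Angular frequency: ω = 2π·f = 2π·4520 = 2.84e+04 rad/s.
Step 2 — Component impedances:
  R: Z = R = 1590 Ω
  L: Z = jωL = j·2.84e+04·0.127 = 0 + j3607 Ω
  C: Z = 1/(jωC) = -j/(ω·C) = 0 - j1.935 Ω
Step 3 — Series combination: Z_total = R + L + C = 1590 + j3605 Ω = 3940∠66.2° Ω.
Step 4 — Source phasor: V = 48∠45.0° V = 33.94 + j33.94 V.
Step 5 — Ohm's law: I = V / Z_total = (33.94 + j33.94) / (1590 + j3605) = 0.01136 - j0.004405 A.
Step 6 — Convert to polar: |I| = 0.01218 A, ∠I = -21.2°.

I = 0.01218∠-21.2° A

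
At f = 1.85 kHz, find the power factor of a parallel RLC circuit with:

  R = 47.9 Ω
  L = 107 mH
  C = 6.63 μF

Step 1 — Angular frequency: ω = 2π·f = 2π·1850 = 1.162e+04 rad/s.
Step 2 — Component impedances:
  R: Z = R = 47.9 Ω
  L: Z = jωL = j·1.162e+04·0.107 = 0 + j1244 Ω
  C: Z = 1/(jωC) = -j/(ω·C) = 0 - j12.98 Ω
Step 3 — Parallel combination: 1/Z_total = 1/R + 1/L + 1/C; Z_total = 3.339 - j12.2 Ω = 12.65∠-74.7° Ω.
Step 4 — Power factor: PF = cos(φ) = Re(Z)/|Z| = 3.339/12.65 = 0.264.
Step 5 — Type: Im(Z) = -12.2 ⇒ leading (phase φ = -74.7°).

PF = 0.264 (leading, φ = -74.7°)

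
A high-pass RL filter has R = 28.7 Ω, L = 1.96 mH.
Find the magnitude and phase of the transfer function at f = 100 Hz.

Step 1 — Angular frequency: ω = 2π·100 = 628.3 rad/s.
Step 2 — Transfer function: H(jω) = jωL/(R + jωL).
Step 3 — Numerator jωL = j·1.232; denominator R + jωL = 28.7 + j1.232.
Step 4 — H = 0.001838 + j0.04283.
Step 5 — Magnitude: |H| = 0.04287 (-27.4 dB); phase: φ = 87.5°.

|H| = 0.04287 (-27.4 dB), φ = 87.5°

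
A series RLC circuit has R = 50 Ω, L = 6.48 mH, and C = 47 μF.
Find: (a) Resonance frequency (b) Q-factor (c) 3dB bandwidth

Step 1 — Resonance: ω₀ = 1/√(LC) = 1/√(0.00648·4.7e-05) = 1812 rad/s.
Step 2 — f₀ = ω₀/(2π) = 288.4 Hz.
Step 3 — Series Q: Q = ω₀L/R = 1812·0.00648/50 = 0.2348.
Step 4 — Bandwidth: Δω = ω₀/Q = 7716 rad/s; BW = Δω/(2π) = 1228 Hz.

(a) f₀ = 288.4 Hz  (b) Q = 0.2348  (c) BW = 1228 Hz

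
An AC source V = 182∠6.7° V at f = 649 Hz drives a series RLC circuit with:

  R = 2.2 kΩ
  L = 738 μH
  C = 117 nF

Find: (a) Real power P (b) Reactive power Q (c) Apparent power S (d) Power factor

Step 1 — Angular frequency: ω = 2π·f = 2π·649 = 4078 rad/s.
Step 2 — Component impedances:
  R: Z = R = 2200 Ω
  L: Z = jωL = j·4078·0.000738 = 0 + j3.009 Ω
  C: Z = 1/(jωC) = -j/(ω·C) = 0 - j2096 Ω
Step 3 — Series combination: Z_total = R + L + C = 2200 - j2093 Ω = 3037∠-43.6° Ω.
Step 4 — Source phasor: V = 182∠6.7° V = 180.8 + j21.23 V.
Step 5 — Current: I = V / Z = 0.03831 + j0.0461 A = 0.05994∠50.3° A.
Step 6 — Complex power: S = V·I* = 7.903 - j7.519 VA.
Step 7 — Real power: P = Re(S) = 7.903 W.
Step 8 — Reactive power: Q = Im(S) = -7.519 VAR.
Step 9 — Apparent power: |S| = 10.91 VA.
Step 10 — Power factor: PF = P/|S| = 0.7245 (leading).

(a) P = 7.903 W  (b) Q = -7.519 VAR  (c) S = 10.91 VA  (d) PF = 0.7245 (leading)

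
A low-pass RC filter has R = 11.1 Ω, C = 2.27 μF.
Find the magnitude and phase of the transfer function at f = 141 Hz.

Step 1 — Angular frequency: ω = 2π·141 = 885.9 rad/s.
Step 2 — Transfer function: H(jω) = 1/(1 + jωRC).
Step 3 — Denominator: 1 + jωRC = 1 + j·885.9·11.1·2.27e-06 = 1 + j0.02232.
Step 4 — H = 0.9995 - j0.02231.
Step 5 — Magnitude: |H| = 0.9998 (-0.0 dB); phase: φ = -1.3°.

|H| = 0.9998 (-0.0 dB), φ = -1.3°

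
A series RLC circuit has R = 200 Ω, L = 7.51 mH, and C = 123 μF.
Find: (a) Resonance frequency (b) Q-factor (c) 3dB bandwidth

Step 1 — Resonance condition Im(Z)=0 gives ω₀ = 1/√(LC).
Step 2 — ω₀ = 1/√(0.00751·0.000123) = 1040 rad/s.
Step 3 — f₀ = ω₀/(2π) = 165.6 Hz.
Step 4 — Series Q: Q = ω₀L/R = 1040·0.00751/200 = 0.03907.
Step 5 — 3dB bandwidth: Δω = ω₀/Q = 2.663e+04 rad/s; BW = Δω/(2π) = 4238 Hz.

(a) f₀ = 165.6 Hz  (b) Q = 0.03907  (c) BW = 4238 Hz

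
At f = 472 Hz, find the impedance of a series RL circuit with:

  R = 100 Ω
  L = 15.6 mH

Step 1 — Angular frequency: ω = 2π·f = 2π·472 = 2966 rad/s.
Step 2 — Component impedances:
  R: Z = R = 100 Ω
  L: Z = jωL = j·2966·0.0156 = 0 + j46.26 Ω
Step 3 — Series combination: Z_total = R + L = 100 + j46.26 Ω = 110.2∠24.8° Ω.

Z = 100 + j46.26 Ω = 110.2∠24.8° Ω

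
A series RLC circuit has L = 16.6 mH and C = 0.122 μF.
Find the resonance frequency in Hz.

Step 1 — Resonance condition Im(Z)=0 gives ω₀ = 1/√(LC).
Step 2 — ω₀ = 1/√(0.0166·1.22e-07) = 2.222e+04 rad/s.
Step 3 — f₀ = ω₀/(2π) = 3537 Hz.

f₀ = 3537 Hz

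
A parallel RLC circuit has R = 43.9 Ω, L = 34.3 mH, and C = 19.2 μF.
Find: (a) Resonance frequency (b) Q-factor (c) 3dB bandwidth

Step 1 — Resonance: ω₀ = 1/√(LC) = 1/√(0.0343·1.92e-05) = 1232 rad/s.
Step 2 — f₀ = ω₀/(2π) = 196.1 Hz.
Step 3 — Parallel Q: Q = R/(ω₀L) = 43.9/(1232·0.0343) = 1.039.
Step 4 — Bandwidth: Δω = ω₀/Q = 1186 rad/s; BW = Δω/(2π) = 188.8 Hz.

(a) f₀ = 196.1 Hz  (b) Q = 1.039  (c) BW = 188.8 Hz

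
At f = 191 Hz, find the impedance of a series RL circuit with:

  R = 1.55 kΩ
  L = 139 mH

Step 1 — Angular frequency: ω = 2π·f = 2π·191 = 1200 rad/s.
Step 2 — Component impedances:
  R: Z = R = 1550 Ω
  L: Z = jωL = j·1200·0.139 = 0 + j166.8 Ω
Step 3 — Series combination: Z_total = R + L = 1550 + j166.8 Ω = 1559∠6.1° Ω.

Z = 1550 + j166.8 Ω = 1559∠6.1° Ω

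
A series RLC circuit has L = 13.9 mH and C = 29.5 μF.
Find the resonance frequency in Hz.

Step 1 — Resonance condition Im(Z)=0 gives ω₀ = 1/√(LC).
Step 2 — ω₀ = 1/√(0.0139·2.95e-05) = 1562 rad/s.
Step 3 — f₀ = ω₀/(2π) = 248.5 Hz.

f₀ = 248.5 Hz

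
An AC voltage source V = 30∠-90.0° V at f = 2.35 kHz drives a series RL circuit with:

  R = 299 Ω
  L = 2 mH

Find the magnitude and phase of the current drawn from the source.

Step 1 — Angular frequency: ω = 2π·f = 2π·2350 = 1.477e+04 rad/s.
Step 2 — Component impedances:
  R: Z = R = 299 Ω
  L: Z = jωL = j·1.477e+04·0.002 = 0 + j29.53 Ω
Step 3 — Series combination: Z_total = R + L = 299 + j29.53 Ω = 300.5∠5.6° Ω.
Step 4 — Source phasor: V = 30∠-90.0° V = 0 - j30 V.
Step 5 — Ohm's law: I = V / Z_total = (0 - j30) / (299 + j29.53) = -0.009814 - j0.09937 A.
Step 6 — Convert to polar: |I| = 0.09985 A, ∠I = -95.6°.

I = 0.09985∠-95.6° A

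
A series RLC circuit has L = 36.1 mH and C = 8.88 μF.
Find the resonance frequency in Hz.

Step 1 — Resonance condition Im(Z)=0 gives ω₀ = 1/√(LC).
Step 2 — ω₀ = 1/√(0.0361·8.88e-06) = 1766 rad/s.
Step 3 — f₀ = ω₀/(2π) = 281.1 Hz.

f₀ = 281.1 Hz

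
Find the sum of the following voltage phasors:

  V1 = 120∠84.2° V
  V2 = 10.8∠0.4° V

Step 1 — Convert each phasor to rectangular form:
  V1 = 120·(cos(84.2°) + j·sin(84.2°)) = 12.13 + j119.4 V
  V2 = 10.8·(cos(0.4°) + j·sin(0.4°)) = 10.8 + j0.0754 V
Step 2 — Sum components: V_total = 22.93 + j119.5 V.
Step 3 — Convert to polar: |V_total| = 121.6 V, ∠V_total = 79.1°.

V_total = 121.6∠79.1° V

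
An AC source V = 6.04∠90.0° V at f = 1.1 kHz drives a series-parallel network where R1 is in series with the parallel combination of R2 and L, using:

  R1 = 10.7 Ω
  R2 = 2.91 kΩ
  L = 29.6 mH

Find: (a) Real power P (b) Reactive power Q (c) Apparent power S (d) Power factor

Step 1 — Angular frequency: ω = 2π·f = 2π·1100 = 6912 rad/s.
Step 2 — Component impedances:
  R1: Z = R = 10.7 Ω
  R2: Z = R = 2910 Ω
  L: Z = jωL = j·6912·0.0296 = 0 + j204.6 Ω
Step 3 — Parallel branch: R2 || L = 1/(1/R2 + 1/L) = 14.31 + j203.6 Ω.
Step 4 — Series with R1: Z_total = R1 + (R2 || L) = 25.01 + j203.6 Ω = 205.1∠83.0° Ω.
Step 5 — Source phasor: V = 6.04∠90.0° V = 0 + j6.04 V.
Step 6 — Current: I = V / Z = 0.02923 + j0.003591 A = 0.02945∠7.0° A.
Step 7 — Complex power: S = V·I* = 0.02169 + j0.1765 VA.
Step 8 — Real power: P = Re(S) = 0.02169 W.
Step 9 — Reactive power: Q = Im(S) = 0.1765 VAR.
Step 10 — Apparent power: |S| = 0.1779 VA.
Step 11 — Power factor: PF = P/|S| = 0.1219 (lagging).

(a) P = 0.02169 W  (b) Q = 0.1765 VAR  (c) S = 0.1779 VA  (d) PF = 0.1219 (lagging)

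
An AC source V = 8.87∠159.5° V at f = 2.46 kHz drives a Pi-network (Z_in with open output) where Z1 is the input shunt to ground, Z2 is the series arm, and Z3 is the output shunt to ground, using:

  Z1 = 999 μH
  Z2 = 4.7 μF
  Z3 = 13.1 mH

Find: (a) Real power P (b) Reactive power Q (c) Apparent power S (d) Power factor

Step 1 — Angular frequency: ω = 2π·f = 2π·2460 = 1.546e+04 rad/s.
Step 2 — Component impedances:
  Z1: Z = jωL = j·1.546e+04·0.000999 = 0 + j15.44 Ω
  Z2: Z = 1/(jωC) = -j/(ω·C) = 0 - j13.77 Ω
  Z3: Z = jωL = j·1.546e+04·0.0131 = 0 + j202.5 Ω
Step 3 — With open output, the series arm Z2 and the output shunt Z3 appear in series to ground: Z2 + Z3 = 0 + j188.7 Ω.
Step 4 — Parallel with input shunt Z1: Z_in = Z1 || (Z2 + Z3) = 0 + j14.27 Ω = 14.27∠90.0° Ω.
Step 5 — Source phasor: V = 8.87∠159.5° V = -8.308 + j3.106 V.
Step 6 — Current: I = V / Z = 0.2176 + j0.5821 A = 0.6214∠69.5° A.
Step 7 — Complex power: S = V·I* = 0 + j5.512 VA.
Step 8 — Real power: P = Re(S) = 0 W.
Step 9 — Reactive power: Q = Im(S) = 5.512 VAR.
Step 10 — Apparent power: |S| = 5.512 VA.
Step 11 — Power factor: PF = P/|S| = 0 (lagging).

(a) P = 0 W  (b) Q = 5.512 VAR  (c) S = 5.512 VA  (d) PF = 0 (lagging)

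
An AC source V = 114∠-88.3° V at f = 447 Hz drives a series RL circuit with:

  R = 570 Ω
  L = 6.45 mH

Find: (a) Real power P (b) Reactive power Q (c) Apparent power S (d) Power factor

Step 1 — Angular frequency: ω = 2π·f = 2π·447 = 2809 rad/s.
Step 2 — Component impedances:
  R: Z = R = 570 Ω
  L: Z = jωL = j·2809·0.00645 = 0 + j18.12 Ω
Step 3 — Series combination: Z_total = R + L = 570 + j18.12 Ω = 570.3∠1.8° Ω.
Step 4 — Source phasor: V = 114∠-88.3° V = 3.382 - j113.9 V.
Step 5 — Current: I = V / Z = -0.0004198 - j0.1999 A = 0.1999∠-90.1° A.
Step 6 — Complex power: S = V·I* = 22.78 + j0.7239 VA.
Step 7 — Real power: P = Re(S) = 22.78 W.
Step 8 — Reactive power: Q = Im(S) = 0.7239 VAR.
Step 9 — Apparent power: |S| = 22.79 VA.
Step 10 — Power factor: PF = P/|S| = 0.9995 (lagging).

(a) P = 22.78 W  (b) Q = 0.7239 VAR  (c) S = 22.79 VA  (d) PF = 0.9995 (lagging)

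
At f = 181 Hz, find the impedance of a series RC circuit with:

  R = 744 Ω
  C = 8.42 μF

Step 1 — Angular frequency: ω = 2π·f = 2π·181 = 1137 rad/s.
Step 2 — Component impedances:
  R: Z = R = 744 Ω
  C: Z = 1/(jωC) = -j/(ω·C) = 0 - j104.4 Ω
Step 3 — Series combination: Z_total = R + C = 744 - j104.4 Ω = 751.3∠-8.0° Ω.

Z = 744 - j104.4 Ω = 751.3∠-8.0° Ω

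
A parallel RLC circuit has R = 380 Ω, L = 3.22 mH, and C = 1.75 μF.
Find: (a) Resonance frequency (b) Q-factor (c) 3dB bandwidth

Step 1 — Resonance: ω₀ = 1/√(LC) = 1/√(0.00322·1.75e-06) = 1.332e+04 rad/s.
Step 2 — f₀ = ω₀/(2π) = 2120 Hz.
Step 3 — Parallel Q: Q = R/(ω₀L) = 380/(1.332e+04·0.00322) = 8.859.
Step 4 — Bandwidth: Δω = ω₀/Q = 1504 rad/s; BW = Δω/(2π) = 239.3 Hz.

(a) f₀ = 2120 Hz  (b) Q = 8.859  (c) BW = 239.3 Hz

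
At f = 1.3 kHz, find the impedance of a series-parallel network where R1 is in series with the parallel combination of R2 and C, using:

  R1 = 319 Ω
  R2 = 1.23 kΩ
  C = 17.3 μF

Step 1 — Angular frequency: ω = 2π·f = 2π·1300 = 8168 rad/s.
Step 2 — Component impedances:
  R1: Z = R = 319 Ω
  R2: Z = R = 1230 Ω
  C: Z = 1/(jωC) = -j/(ω·C) = 0 - j7.077 Ω
Step 3 — Parallel branch: R2 || C = 1/(1/R2 + 1/C) = 0.04071 - j7.076 Ω.
Step 4 — Series with R1: Z_total = R1 + (R2 || C) = 319 - j7.076 Ω = 319.1∠-1.3° Ω.

Z = 319 - j7.076 Ω = 319.1∠-1.3° Ω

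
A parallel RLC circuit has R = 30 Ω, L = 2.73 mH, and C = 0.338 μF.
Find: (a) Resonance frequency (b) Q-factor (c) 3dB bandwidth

Step 1 — Resonance: ω₀ = 1/√(LC) = 1/√(0.00273·3.38e-07) = 3.292e+04 rad/s.
Step 2 — f₀ = ω₀/(2π) = 5239 Hz.
Step 3 — Parallel Q: Q = R/(ω₀L) = 30/(3.292e+04·0.00273) = 0.3338.
Step 4 — Bandwidth: Δω = ω₀/Q = 9.862e+04 rad/s; BW = Δω/(2π) = 1.57e+04 Hz.

(a) f₀ = 5239 Hz  (b) Q = 0.3338  (c) BW = 1.57e+04 Hz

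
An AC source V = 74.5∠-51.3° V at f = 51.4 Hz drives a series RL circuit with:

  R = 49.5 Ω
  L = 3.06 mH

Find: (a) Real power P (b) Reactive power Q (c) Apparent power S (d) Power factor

Step 1 — Angular frequency: ω = 2π·f = 2π·51.4 = 323 rad/s.
Step 2 — Component impedances:
  R: Z = R = 49.5 Ω
  L: Z = jωL = j·323·0.00306 = 0 + j0.9882 Ω
Step 3 — Series combination: Z_total = R + L = 49.5 + j0.9882 Ω = 49.51∠1.1° Ω.
Step 4 — Source phasor: V = 74.5∠-51.3° V = 46.58 - j58.14 V.
Step 5 — Current: I = V / Z = 0.9172 - j1.193 A = 1.505∠-52.4° A.
Step 6 — Complex power: S = V·I* = 112.1 + j2.238 VA.
Step 7 — Real power: P = Re(S) = 112.1 W.
Step 8 — Reactive power: Q = Im(S) = 2.238 VAR.
Step 9 — Apparent power: |S| = 112.1 VA.
Step 10 — Power factor: PF = P/|S| = 0.9998 (lagging).

(a) P = 112.1 W  (b) Q = 2.238 VAR  (c) S = 112.1 VA  (d) PF = 0.9998 (lagging)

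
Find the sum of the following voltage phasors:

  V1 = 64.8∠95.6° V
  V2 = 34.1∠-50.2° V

Step 1 — Convert each phasor to rectangular form:
  V1 = 64.8·(cos(95.6°) + j·sin(95.6°)) = -6.323 + j64.49 V
  V2 = 34.1·(cos(-50.2°) + j·sin(-50.2°)) = 21.83 - j26.2 V
Step 2 — Sum components: V_total = 15.5 + j38.29 V.
Step 3 — Convert to polar: |V_total| = 41.31 V, ∠V_total = 68.0°.

V_total = 41.31∠68.0° V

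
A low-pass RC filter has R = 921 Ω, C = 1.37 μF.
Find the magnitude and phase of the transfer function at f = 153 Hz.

Step 1 — Angular frequency: ω = 2π·153 = 961.3 rad/s.
Step 2 — Transfer function: H(jω) = 1/(1 + jωRC).
Step 3 — Denominator: 1 + jωRC = 1 + j·961.3·921·1.37e-06 = 1 + j1.213.
Step 4 — H = 0.4046 - j0.4908.
Step 5 — Magnitude: |H| = 0.6361 (-3.9 dB); phase: φ = -50.5°.

|H| = 0.6361 (-3.9 dB), φ = -50.5°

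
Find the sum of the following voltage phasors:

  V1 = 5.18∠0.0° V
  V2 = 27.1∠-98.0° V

Step 1 — Convert each phasor to rectangular form:
  V1 = 5.18·(cos(0.0°) + j·sin(0.0°)) = 5.18 V
  V2 = 27.1·(cos(-98.0°) + j·sin(-98.0°)) = -3.772 - j26.84 V
Step 2 — Sum components: V_total = 1.408 - j26.84 V.
Step 3 — Convert to polar: |V_total| = 26.87 V, ∠V_total = -87.0°.

V_total = 26.87∠-87.0° V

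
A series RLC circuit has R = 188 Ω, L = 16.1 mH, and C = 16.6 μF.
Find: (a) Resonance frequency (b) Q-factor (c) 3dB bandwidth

Step 1 — Resonance condition Im(Z)=0 gives ω₀ = 1/√(LC).
Step 2 — ω₀ = 1/√(0.0161·1.66e-05) = 1934 rad/s.
Step 3 — f₀ = ω₀/(2π) = 307.9 Hz.
Step 4 — Series Q: Q = ω₀L/R = 1934·0.0161/188 = 0.1657.
Step 5 — 3dB bandwidth: Δω = ω₀/Q = 1.168e+04 rad/s; BW = Δω/(2π) = 1858 Hz.

(a) f₀ = 307.9 Hz  (b) Q = 0.1657  (c) BW = 1858 Hz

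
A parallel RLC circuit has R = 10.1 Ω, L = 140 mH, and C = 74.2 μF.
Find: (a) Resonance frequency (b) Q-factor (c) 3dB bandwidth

Step 1 — Resonance: ω₀ = 1/√(LC) = 1/√(0.14·7.42e-05) = 310.3 rad/s.
Step 2 — f₀ = ω₀/(2π) = 49.38 Hz.
Step 3 — Parallel Q: Q = R/(ω₀L) = 10.1/(310.3·0.14) = 0.2325.
Step 4 — Bandwidth: Δω = ω₀/Q = 1334 rad/s; BW = Δω/(2π) = 212.4 Hz.

(a) f₀ = 49.38 Hz  (b) Q = 0.2325  (c) BW = 212.4 Hz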